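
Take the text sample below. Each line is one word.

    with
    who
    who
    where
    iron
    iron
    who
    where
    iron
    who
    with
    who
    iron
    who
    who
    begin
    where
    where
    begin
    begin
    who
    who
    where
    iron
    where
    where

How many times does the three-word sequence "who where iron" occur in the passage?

3

Scanning the 24 overlapping trigram windows for "who where iron":
  position 3–5: who where iron
  position 7–9: who where iron
  position 22–24: who where iron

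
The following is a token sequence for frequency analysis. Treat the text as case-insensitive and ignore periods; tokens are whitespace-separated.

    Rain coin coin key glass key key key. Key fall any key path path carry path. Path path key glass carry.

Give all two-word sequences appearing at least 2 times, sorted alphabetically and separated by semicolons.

key glass; key key; path path

Bigram counts meeting the condition (at least 2 times):
  key glass: 2
  key key: 3
  path path: 3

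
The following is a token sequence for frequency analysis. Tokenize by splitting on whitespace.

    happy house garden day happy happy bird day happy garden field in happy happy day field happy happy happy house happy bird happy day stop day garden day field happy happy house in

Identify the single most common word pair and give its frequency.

"happy happy", 5 times

Bigram frequencies (highest first):
  happy happy: 5
  happy house: 3
  garden day: 2
  day happy: 2
  happy bird: 2
  happy day: 2
  … (14 more, each ≤ 2)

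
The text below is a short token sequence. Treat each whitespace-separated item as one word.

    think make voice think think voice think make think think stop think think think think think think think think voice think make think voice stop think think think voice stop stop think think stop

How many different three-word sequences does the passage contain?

17

34 tokens → 32 trigram windows in total.
Repeated trigrams (each contributes count−1 duplicates):
  think think think: 7
  stop think think: 3
  think think voice: 3
  think make think: 2
  think think stop: 2
  think voice stop: 2
  think voice think: 2
  voice think make: 2
15 duplicate windows → 32 − 15 = 17 distinct.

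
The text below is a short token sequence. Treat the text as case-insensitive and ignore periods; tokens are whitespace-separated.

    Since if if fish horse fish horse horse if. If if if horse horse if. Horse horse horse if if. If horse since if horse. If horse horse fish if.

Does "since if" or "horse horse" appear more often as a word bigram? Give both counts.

"since if": 2 occurrences
"horse horse": 5 occurrences

"horse horse" (5 vs 2)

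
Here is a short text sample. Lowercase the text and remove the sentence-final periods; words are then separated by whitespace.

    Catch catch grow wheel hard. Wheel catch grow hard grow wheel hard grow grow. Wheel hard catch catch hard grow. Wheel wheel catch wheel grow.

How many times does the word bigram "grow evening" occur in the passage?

Scanning the 24 overlapping bigram windows for "grow evening":
  (none found)

0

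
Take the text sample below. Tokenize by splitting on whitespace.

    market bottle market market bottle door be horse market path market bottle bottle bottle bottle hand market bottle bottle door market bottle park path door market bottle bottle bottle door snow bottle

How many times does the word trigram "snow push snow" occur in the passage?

0

Scanning the 30 overlapping trigram windows for "snow push snow":
  (none found)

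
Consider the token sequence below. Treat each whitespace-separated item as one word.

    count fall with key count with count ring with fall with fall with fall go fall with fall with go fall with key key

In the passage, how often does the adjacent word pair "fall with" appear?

6

Scanning the 23 overlapping bigram windows for "fall with":
  position 2–3: fall with
  position 10–11: fall with
  position 12–13: fall with
  position 16–17: fall with
  position 18–19: fall with
  position 21–22: fall with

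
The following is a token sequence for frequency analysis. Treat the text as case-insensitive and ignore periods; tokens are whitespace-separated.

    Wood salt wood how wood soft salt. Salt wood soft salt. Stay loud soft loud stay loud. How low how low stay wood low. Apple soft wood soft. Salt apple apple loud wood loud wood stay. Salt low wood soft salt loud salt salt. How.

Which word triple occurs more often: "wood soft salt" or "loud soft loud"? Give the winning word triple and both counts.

"wood soft salt": 4 occurrences
"loud soft loud": 1 occurrence

"wood soft salt" (4 vs 1)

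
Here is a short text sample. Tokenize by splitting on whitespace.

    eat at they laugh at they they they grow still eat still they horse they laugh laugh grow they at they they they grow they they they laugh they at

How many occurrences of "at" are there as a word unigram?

Scanning the 30 tokens for "at":
  position 2: at
  position 5: at
  position 20: at
  position 30: at

4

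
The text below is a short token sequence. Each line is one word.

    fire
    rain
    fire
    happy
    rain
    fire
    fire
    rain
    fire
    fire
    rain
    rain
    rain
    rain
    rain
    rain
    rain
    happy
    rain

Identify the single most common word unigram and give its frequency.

"rain", 11 times

Unigram frequencies (highest first):
  rain: 11
  fire: 6
  happy: 2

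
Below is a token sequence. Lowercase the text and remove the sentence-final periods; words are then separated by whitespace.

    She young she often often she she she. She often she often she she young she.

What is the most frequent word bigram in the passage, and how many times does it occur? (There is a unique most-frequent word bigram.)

"she she", 4 times

Bigram frequencies (highest first):
  she she: 4
  she often: 3
  often she: 3
  she young: 2
  young she: 2
  often often: 1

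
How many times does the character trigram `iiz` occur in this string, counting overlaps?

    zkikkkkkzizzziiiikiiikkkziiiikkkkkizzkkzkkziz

0

Sliding a length-3 window over the 45 characters (43 positions):
  (no match at any position)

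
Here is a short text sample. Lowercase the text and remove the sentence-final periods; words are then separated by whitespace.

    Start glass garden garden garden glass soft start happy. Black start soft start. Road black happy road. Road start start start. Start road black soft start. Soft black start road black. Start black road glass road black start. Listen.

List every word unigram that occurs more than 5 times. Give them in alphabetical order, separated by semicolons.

Unigram counts meeting the condition (more than 5 times):
  black: 7
  road: 7
  start: 12

black; road; start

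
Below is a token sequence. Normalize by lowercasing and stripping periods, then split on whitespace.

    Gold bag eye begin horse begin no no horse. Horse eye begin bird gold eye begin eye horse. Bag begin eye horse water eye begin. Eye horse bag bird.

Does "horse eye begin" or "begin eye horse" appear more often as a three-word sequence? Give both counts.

"begin eye horse" (3 vs 1)

"horse eye begin": 1 occurrence
"begin eye horse": 3 occurrences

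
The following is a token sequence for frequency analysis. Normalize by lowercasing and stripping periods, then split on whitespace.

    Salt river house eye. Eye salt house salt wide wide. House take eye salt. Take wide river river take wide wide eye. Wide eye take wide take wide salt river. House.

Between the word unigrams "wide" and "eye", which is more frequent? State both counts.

"wide": 8 occurrences
"eye": 5 occurrences

"wide" (8 vs 5)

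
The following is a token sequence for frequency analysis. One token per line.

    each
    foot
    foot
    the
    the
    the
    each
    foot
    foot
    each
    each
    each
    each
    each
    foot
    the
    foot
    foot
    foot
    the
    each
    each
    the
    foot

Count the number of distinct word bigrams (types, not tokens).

9

24 tokens → 23 bigram windows in total.
Repeated bigrams (each contributes count−1 duplicates):
  each each: 5
  foot foot: 4
  each foot: 3
  foot the: 3
  the each: 2
  the foot: 2
  the the: 2
14 duplicate windows → 23 − 14 = 9 distinct.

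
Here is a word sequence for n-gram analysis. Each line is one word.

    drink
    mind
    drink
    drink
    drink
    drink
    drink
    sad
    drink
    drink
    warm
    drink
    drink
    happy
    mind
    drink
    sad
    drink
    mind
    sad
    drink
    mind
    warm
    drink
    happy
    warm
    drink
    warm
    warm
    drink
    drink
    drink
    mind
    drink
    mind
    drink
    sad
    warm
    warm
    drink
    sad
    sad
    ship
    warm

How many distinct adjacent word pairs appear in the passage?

44 tokens → 43 bigram windows in total.
Repeated bigrams (each contributes count−1 duplicates):
  drink drink: 8
  drink mind: 5
  warm drink: 5
  drink sad: 4
  mind drink: 4
  sad drink: 3
  drink happy: 2
  drink warm: 2
  … (1 more repeated)
26 duplicate windows → 43 − 26 = 17 distinct.

17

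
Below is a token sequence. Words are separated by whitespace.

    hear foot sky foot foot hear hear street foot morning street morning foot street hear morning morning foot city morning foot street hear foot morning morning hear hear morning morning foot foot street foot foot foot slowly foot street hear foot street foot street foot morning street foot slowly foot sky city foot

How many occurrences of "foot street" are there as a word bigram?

6

Scanning the 52 overlapping bigram windows for "foot street":
  position 13–14: foot street
  position 21–22: foot street
  position 32–33: foot street
  position 38–39: foot street
  position 41–42: foot street
  position 43–44: foot street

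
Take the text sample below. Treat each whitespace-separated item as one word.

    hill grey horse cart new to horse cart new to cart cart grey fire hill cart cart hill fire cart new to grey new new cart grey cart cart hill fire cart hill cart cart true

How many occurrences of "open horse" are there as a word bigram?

Scanning the 35 overlapping bigram windows for "open horse":
  (none found)

0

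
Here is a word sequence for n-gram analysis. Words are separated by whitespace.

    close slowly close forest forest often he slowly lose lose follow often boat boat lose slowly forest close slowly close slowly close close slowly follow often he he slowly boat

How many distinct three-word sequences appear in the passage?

30 tokens → 28 trigram windows in total.
Repeated trigrams (each contributes count−1 duplicates):
  close slowly close: 3
2 duplicate windows → 28 − 2 = 26 distinct.

26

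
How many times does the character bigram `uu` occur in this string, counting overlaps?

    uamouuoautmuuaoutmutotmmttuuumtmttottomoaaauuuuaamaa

Sliding a length-2 window over the 52 characters (51 positions):
  position 5–6: uu
  position 12–13: uu
  position 27–28: uu
  position 28–29: uu
  position 44–45: uu
  position 45–46: uu
  position 46–47: uu

7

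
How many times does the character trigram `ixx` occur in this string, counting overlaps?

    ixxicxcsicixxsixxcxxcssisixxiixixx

5

Sliding a length-3 window over the 34 characters (32 positions):
  position 1–3: ixx
  position 11–13: ixx
  position 15–17: ixx
  position 26–28: ixx
  position 32–34: ixx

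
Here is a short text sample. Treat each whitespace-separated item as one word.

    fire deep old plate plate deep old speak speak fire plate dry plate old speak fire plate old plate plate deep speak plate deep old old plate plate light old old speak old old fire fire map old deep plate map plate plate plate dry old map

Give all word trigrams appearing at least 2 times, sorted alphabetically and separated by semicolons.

Trigram counts meeting the condition (at least 2 times):
  old plate plate: 3
  plate deep old: 2
  plate plate deep: 2
  speak fire plate: 2

old plate plate; plate deep old; plate plate deep; speak fire plate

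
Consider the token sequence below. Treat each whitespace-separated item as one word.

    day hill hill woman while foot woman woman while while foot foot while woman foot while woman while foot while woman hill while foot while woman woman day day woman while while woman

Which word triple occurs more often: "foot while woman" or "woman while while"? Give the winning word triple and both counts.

"foot while woman": 4 occurrences
"woman while while": 2 occurrences

"foot while woman" (4 vs 2)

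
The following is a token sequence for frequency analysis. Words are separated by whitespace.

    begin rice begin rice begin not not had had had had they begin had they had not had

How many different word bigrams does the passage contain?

18 tokens → 17 bigram windows in total.
Repeated bigrams (each contributes count−1 duplicates):
  had had: 3
  begin rice: 2
  had they: 2
  not had: 2
  rice begin: 2
6 duplicate windows → 17 − 6 = 11 distinct.

11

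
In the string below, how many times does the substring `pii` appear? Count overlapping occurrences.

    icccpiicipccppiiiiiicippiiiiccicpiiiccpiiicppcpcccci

Sliding a length-3 window over the 52 characters (50 positions):
  position 5–7: pii
  position 14–16: pii
  position 24–26: pii
  position 33–35: pii
  position 39–41: pii

5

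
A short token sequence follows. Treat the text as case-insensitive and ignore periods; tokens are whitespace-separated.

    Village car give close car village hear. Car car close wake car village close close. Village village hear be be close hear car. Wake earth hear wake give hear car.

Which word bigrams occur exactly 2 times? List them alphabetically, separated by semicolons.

car village; village hear

Bigram counts meeting the condition (exactly 2 times):
  car village: 2
  village hear: 2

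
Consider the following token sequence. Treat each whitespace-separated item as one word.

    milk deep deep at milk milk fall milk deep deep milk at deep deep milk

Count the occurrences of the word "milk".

Scanning the 15 tokens for "milk":
  position 1: milk
  position 5: milk
  position 6: milk
  position 8: milk
  position 11: milk
  position 15: milk

6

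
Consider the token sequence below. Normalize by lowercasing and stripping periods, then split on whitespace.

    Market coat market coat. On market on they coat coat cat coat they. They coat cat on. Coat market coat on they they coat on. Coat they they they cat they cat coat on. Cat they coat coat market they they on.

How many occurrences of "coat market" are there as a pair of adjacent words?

Scanning the 41 overlapping bigram windows for "coat market":
  position 2–3: coat market
  position 18–19: coat market
  position 38–39: coat market

3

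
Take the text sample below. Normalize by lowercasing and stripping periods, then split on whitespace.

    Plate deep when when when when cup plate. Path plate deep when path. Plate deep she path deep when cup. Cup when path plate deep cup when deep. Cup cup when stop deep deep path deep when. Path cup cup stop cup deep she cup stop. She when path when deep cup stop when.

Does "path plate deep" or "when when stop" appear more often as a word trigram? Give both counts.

"path plate deep": 3 occurrences
"when when stop": 0 occurrences

"path plate deep" (3 vs 0)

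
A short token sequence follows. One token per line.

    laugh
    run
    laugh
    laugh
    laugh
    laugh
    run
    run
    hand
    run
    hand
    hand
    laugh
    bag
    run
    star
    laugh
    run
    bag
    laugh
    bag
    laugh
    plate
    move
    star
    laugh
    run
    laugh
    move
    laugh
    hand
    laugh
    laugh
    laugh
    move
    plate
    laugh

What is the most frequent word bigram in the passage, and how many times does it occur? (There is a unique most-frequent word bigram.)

"laugh laugh", 5 times

Bigram frequencies (highest first):
  laugh laugh: 5
  laugh run: 4
  run laugh: 2
  run hand: 2
  hand laugh: 2
  laugh bag: 2
  … (16 more, each ≤ 2)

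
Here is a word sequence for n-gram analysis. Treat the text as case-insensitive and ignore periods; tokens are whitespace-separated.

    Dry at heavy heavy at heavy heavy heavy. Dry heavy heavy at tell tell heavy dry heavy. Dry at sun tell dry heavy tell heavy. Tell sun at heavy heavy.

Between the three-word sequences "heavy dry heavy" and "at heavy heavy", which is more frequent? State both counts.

"at heavy heavy" (3 vs 2)

"heavy dry heavy": 2 occurrences
"at heavy heavy": 3 occurrences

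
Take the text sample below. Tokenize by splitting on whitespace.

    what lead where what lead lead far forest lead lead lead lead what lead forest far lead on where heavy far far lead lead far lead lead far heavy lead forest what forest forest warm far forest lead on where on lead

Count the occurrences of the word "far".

7

Scanning the 42 tokens for "far":
  position 7: far
  position 16: far
  position 21: far
  position 22: far
  position 25: far
  position 28: far
  position 36: far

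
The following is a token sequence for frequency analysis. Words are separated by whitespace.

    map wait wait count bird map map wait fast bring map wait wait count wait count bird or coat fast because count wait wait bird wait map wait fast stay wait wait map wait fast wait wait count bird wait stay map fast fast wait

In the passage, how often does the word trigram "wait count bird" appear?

3

Scanning the 43 overlapping trigram windows for "wait count bird":
  position 3–5: wait count bird
  position 15–17: wait count bird
  position 37–39: wait count bird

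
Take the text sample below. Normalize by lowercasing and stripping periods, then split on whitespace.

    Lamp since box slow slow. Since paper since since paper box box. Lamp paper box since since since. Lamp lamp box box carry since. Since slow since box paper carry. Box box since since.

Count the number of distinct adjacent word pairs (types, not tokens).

34 tokens → 33 bigram windows in total.
Repeated bigrams (each contributes count−1 duplicates):
  since since: 5
  box box: 3
  box since: 2
  paper box: 2
  since box: 2
  since paper: 2
  slow since: 2
11 duplicate windows → 33 − 11 = 22 distinct.

22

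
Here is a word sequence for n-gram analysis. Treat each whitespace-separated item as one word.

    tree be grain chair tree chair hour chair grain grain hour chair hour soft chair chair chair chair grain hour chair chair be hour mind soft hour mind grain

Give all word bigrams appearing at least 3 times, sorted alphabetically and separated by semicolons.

Bigram counts meeting the condition (at least 3 times):
  chair chair: 4
  hour chair: 3

chair chair; hour chair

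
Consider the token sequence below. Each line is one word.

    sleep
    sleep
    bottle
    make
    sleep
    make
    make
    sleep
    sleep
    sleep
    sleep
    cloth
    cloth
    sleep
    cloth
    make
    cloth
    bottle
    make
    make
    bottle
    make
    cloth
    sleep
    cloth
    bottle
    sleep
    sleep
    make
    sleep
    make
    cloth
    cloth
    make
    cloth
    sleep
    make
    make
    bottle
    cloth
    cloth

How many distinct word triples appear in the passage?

32

41 tokens → 39 trigram windows in total.
Repeated trigrams (each contributes count−1 duplicates):
  cloth make cloth: 2
  cloth sleep cloth: 2
  make cloth sleep: 2
  make make bottle: 2
  make sleep make: 2
  sleep make make: 2
  sleep sleep sleep: 2
7 duplicate windows → 39 − 7 = 32 distinct.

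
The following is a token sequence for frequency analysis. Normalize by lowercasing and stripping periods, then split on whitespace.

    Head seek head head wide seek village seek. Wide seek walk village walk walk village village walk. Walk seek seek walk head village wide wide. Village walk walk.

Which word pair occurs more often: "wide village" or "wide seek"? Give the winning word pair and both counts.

"wide seek" (2 vs 1)

"wide village": 1 occurrence
"wide seek": 2 occurrences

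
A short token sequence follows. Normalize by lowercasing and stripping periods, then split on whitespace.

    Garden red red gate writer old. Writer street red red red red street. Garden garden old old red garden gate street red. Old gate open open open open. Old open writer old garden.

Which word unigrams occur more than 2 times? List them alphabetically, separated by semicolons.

Unigram counts meeting the condition (more than 2 times):
  garden: 5
  gate: 3
  old: 6
  open: 5
  red: 8
  street: 3
  writer: 3

garden; gate; old; open; red; street; writer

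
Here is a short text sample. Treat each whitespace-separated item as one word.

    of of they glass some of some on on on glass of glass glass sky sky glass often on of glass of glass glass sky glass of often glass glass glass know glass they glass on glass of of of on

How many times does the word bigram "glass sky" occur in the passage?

Scanning the 40 overlapping bigram windows for "glass sky":
  position 14–15: glass sky
  position 24–25: glass sky

2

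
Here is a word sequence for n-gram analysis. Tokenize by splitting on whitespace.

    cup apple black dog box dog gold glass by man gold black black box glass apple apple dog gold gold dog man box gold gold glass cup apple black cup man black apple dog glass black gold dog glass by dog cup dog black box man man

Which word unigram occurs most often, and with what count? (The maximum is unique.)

Unigram frequencies (highest first):
  dog: 8
  black: 7
  gold: 7
  apple: 5
  glass: 5
  man: 5
  … (3 more, each ≤ 4)

"dog", 8 times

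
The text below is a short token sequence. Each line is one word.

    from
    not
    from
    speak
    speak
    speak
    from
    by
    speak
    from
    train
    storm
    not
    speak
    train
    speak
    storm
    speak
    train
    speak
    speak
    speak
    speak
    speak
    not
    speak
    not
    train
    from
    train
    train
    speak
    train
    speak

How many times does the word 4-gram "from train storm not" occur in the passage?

Scanning the 31 overlapping 4-gram windows for "from train storm not":
  position 10–13: from train storm not

1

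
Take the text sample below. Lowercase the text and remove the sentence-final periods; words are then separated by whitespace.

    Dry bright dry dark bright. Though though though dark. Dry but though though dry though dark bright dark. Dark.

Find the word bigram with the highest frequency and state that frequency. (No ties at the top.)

"though though", 3 times

Bigram frequencies (highest first):
  though though: 3
  dark bright: 2
  though dark: 2
  dry bright: 1
  bright dry: 1
  dry dark: 1
  … (8 more, each ≤ 1)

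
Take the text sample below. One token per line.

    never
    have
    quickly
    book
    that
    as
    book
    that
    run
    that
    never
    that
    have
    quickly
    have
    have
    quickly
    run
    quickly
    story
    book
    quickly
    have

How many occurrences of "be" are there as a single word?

Scanning the 23 tokens for "be":
  (none found)

0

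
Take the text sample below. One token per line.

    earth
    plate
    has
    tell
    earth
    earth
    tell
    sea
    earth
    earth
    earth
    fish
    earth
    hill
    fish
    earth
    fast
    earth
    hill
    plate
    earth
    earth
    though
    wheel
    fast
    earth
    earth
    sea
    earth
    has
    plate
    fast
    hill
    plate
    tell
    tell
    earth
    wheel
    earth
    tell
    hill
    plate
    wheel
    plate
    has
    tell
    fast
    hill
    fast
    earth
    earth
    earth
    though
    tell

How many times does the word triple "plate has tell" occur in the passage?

2

Scanning the 52 overlapping trigram windows for "plate has tell":
  position 2–4: plate has tell
  position 44–46: plate has tell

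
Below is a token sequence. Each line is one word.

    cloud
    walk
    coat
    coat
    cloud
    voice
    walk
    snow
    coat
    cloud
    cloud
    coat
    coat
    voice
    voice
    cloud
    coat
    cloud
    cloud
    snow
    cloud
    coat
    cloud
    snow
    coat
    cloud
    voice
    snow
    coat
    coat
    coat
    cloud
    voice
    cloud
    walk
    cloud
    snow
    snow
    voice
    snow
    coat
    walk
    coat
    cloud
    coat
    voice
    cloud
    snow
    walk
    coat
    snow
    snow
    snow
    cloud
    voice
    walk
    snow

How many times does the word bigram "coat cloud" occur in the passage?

Scanning the 56 overlapping bigram windows for "coat cloud":
  position 4–5: coat cloud
  position 9–10: coat cloud
  position 17–18: coat cloud
  position 22–23: coat cloud
  position 25–26: coat cloud
  position 31–32: coat cloud
  position 43–44: coat cloud

7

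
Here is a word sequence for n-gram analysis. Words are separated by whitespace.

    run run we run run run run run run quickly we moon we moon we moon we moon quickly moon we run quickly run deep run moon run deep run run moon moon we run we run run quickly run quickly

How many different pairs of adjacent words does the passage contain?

41 tokens → 40 bigram windows in total.
Repeated bigrams (each contributes count−1 duplicates):
  run run: 8
  moon we: 5
  run quickly: 4
  we moon: 4
  we run: 4
  deep run: 2
  quickly run: 2
  run deep: 2
  … (2 more repeated)
25 duplicate windows → 40 − 25 = 15 distinct.

15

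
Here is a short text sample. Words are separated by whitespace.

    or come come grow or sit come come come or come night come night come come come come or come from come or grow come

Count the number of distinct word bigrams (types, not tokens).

25 tokens → 24 bigram windows in total.
Repeated bigrams (each contributes count−1 duplicates):
  come come: 6
  come or: 3
  or come: 3
  come night: 2
  night come: 2
11 duplicate windows → 24 − 11 = 13 distinct.

13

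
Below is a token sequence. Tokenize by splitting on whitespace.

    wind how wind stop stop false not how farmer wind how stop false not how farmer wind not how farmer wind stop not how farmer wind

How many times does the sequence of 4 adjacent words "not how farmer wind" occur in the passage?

4

Scanning the 23 overlapping 4-gram windows for "not how farmer wind":
  position 7–10: not how farmer wind
  position 14–17: not how farmer wind
  position 18–21: not how farmer wind
  position 23–26: not how farmer wind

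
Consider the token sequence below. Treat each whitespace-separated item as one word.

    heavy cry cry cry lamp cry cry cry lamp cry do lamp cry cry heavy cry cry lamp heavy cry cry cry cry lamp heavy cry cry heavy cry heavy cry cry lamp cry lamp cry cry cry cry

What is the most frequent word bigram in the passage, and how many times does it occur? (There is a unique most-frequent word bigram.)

"cry cry", 14 times

Bigram frequencies (highest first):
  cry cry: 14
  heavy cry: 6
  cry lamp: 6
  lamp cry: 5
  cry heavy: 3
  lamp heavy: 2
  … (2 more, each ≤ 1)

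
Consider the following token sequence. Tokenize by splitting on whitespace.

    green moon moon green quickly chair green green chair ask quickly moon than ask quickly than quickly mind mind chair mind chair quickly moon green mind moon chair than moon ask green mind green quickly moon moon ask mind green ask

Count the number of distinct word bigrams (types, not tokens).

41 tokens → 40 bigram windows in total.
Repeated bigrams (each contributes count−1 duplicates):
  quickly moon: 3
  ask quickly: 2
  green mind: 2
  green quickly: 2
  mind chair: 2
  mind green: 2
  moon ask: 2
  moon green: 2
  … (1 more repeated)
10 duplicate windows → 40 − 10 = 30 distinct.

30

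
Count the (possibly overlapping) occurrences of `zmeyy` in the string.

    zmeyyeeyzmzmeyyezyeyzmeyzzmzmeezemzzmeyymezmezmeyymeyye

4

Sliding a length-5 window over the 55 characters (51 positions):
  position 1–5: zmeyy
  position 11–15: zmeyy
  position 36–40: zmeyy
  position 46–50: zmeyy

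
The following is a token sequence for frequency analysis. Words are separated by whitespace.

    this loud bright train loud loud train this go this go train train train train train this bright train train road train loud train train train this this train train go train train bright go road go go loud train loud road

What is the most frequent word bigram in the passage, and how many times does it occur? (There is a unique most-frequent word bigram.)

Bigram frequencies (highest first):
  train train: 9
  train loud: 3
  loud train: 3
  train this: 3
  bright train: 2
  this go: 2
  … (18 more, each ≤ 2)

"train train", 9 times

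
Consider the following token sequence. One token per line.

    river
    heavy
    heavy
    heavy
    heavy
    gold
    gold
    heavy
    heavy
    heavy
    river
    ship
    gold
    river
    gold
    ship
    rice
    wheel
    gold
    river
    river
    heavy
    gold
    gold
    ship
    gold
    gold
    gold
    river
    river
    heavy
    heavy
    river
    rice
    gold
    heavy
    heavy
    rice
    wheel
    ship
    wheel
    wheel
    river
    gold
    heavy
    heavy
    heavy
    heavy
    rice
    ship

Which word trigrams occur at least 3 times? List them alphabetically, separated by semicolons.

gold heavy heavy; heavy heavy heavy

Trigram counts meeting the condition (at least 3 times):
  gold heavy heavy: 3
  heavy heavy heavy: 5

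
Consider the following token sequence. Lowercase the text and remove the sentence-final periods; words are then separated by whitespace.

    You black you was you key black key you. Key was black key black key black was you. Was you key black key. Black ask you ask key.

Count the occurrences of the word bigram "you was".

2

Scanning the 27 overlapping bigram windows for "you was":
  position 3–4: you was
  position 18–19: you was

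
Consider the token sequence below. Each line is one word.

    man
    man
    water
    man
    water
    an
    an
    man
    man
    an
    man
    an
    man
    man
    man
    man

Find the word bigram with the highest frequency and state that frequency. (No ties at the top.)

Bigram frequencies (highest first):
  man man: 5
  an man: 3
  man water: 2
  man an: 2
  water man: 1
  water an: 1
  … (1 more, each ≤ 1)

"man man", 5 times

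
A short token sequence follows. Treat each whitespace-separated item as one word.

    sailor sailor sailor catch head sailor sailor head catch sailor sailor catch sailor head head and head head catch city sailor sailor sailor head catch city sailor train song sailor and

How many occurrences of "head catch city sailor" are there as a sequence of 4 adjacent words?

2

Scanning the 28 overlapping 4-gram windows for "head catch city sailor":
  position 18–21: head catch city sailor
  position 24–27: head catch city sailor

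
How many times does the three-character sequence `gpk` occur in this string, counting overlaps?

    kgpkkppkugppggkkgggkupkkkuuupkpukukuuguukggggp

Sliding a length-3 window over the 46 characters (44 positions):
  position 2–4: gpk

1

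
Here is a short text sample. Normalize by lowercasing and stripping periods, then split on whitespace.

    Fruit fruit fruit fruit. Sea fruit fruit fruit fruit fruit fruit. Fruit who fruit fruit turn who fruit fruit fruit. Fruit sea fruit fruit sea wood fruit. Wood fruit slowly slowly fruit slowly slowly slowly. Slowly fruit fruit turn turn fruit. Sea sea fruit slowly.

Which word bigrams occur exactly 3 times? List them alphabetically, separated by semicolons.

fruit slowly; sea fruit

Bigram counts meeting the condition (exactly 3 times):
  fruit slowly: 3
  sea fruit: 3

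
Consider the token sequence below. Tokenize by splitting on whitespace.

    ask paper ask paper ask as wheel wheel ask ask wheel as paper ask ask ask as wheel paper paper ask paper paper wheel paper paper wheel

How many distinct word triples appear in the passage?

20

27 tokens → 25 trigram windows in total.
Repeated trigrams (each contributes count−1 duplicates):
  ask as wheel: 2
  ask paper ask: 2
  paper ask paper: 2
  paper paper wheel: 2
  wheel paper paper: 2
5 duplicate windows → 25 − 5 = 20 distinct.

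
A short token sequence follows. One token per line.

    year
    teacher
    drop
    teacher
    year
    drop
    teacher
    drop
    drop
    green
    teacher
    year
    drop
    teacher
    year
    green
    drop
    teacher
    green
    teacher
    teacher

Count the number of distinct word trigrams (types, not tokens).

16

21 tokens → 19 trigram windows in total.
Repeated trigrams (each contributes count−1 duplicates):
  drop teacher year: 2
  teacher year drop: 2
  year drop teacher: 2
3 duplicate windows → 19 − 3 = 16 distinct.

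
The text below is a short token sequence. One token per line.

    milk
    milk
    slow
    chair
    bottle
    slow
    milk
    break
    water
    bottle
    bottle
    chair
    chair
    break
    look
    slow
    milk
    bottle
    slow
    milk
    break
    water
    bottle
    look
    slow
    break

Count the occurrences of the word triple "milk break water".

Scanning the 24 overlapping trigram windows for "milk break water":
  position 7–9: milk break water
  position 20–22: milk break water

2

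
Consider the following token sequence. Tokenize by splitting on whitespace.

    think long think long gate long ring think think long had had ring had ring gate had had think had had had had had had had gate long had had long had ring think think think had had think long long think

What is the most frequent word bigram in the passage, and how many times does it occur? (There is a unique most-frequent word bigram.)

"had had", 10 times

Bigram frequencies (highest first):
  had had: 10
  think long: 4
  think think: 3
  long had: 3
  had ring: 3
  long think: 2
  … (12 more, each ≤ 2)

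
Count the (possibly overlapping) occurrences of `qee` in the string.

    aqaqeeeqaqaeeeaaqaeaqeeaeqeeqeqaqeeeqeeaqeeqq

6

Sliding a length-3 window over the 45 characters (43 positions):
  position 4–6: qee
  position 21–23: qee
  position 26–28: qee
  position 33–35: qee
  position 37–39: qee
  position 41–43: qee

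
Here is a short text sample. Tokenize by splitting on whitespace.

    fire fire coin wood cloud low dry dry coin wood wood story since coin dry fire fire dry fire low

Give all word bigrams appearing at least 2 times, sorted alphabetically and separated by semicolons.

coin wood; dry fire; fire fire

Bigram counts meeting the condition (at least 2 times):
  coin wood: 2
  dry fire: 2
  fire fire: 2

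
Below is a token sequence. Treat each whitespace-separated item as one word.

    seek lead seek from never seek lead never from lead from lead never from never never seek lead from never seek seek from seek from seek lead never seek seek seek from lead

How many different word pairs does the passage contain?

12

33 tokens → 32 bigram windows in total.
Repeated bigrams (each contributes count−1 duplicates):
  never seek: 4
  seek from: 4
  seek lead: 4
  from lead: 3
  from never: 3
  lead never: 3
  seek seek: 3
  from seek: 2
  … (2 more repeated)
20 duplicate windows → 32 − 20 = 12 distinct.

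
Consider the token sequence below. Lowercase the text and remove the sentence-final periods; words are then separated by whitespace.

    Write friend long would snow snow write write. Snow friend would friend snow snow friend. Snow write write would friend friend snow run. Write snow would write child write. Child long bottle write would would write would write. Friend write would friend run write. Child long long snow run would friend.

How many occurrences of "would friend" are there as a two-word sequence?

Scanning the 50 overlapping bigram windows for "would friend":
  position 11–12: would friend
  position 19–20: would friend
  position 41–42: would friend
  position 50–51: would friend

4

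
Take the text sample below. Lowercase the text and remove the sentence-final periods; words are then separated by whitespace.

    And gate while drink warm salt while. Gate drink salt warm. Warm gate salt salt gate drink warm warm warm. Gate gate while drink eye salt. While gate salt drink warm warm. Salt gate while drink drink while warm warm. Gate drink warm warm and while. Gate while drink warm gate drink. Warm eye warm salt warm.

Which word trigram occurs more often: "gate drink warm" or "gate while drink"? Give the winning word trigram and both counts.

"gate while drink" (4 vs 3)

"gate drink warm": 3 occurrences
"gate while drink": 4 occurrences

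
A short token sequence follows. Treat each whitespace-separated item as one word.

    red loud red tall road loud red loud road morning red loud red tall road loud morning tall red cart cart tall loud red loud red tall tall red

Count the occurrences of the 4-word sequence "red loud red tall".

3

Scanning the 26 overlapping 4-gram windows for "red loud red tall":
  position 1–4: red loud red tall
  position 11–14: red loud red tall
  position 24–27: red loud red tall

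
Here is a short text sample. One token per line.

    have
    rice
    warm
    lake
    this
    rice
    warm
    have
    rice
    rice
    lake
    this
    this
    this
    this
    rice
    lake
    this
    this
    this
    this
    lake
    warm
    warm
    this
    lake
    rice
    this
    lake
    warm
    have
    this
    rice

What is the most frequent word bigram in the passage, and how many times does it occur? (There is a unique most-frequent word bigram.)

Bigram frequencies (highest first):
  this this: 6
  lake this: 3
  this rice: 3
  this lake: 3
  have rice: 2
  rice warm: 2
  … (10 more, each ≤ 2)

"this this", 6 times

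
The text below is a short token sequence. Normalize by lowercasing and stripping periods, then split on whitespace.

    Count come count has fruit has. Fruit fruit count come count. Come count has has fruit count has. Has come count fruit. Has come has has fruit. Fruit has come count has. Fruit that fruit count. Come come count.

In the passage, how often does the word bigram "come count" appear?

Scanning the 38 overlapping bigram windows for "come count":
  position 2–3: come count
  position 10–11: come count
  position 12–13: come count
  position 20–21: come count
  position 30–31: come count
  position 38–39: come count

6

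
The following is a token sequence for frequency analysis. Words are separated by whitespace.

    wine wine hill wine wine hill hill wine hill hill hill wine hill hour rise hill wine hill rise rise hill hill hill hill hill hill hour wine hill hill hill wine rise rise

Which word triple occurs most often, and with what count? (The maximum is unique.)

"hill hill hill", 6 times

Trigram frequencies (highest first):
  hill hill hill: 6
  wine hill hill: 3
  hill hill wine: 3
  hill wine hill: 3
  wine wine hill: 2
  wine hill wine: 1
  … (14 more, each ≤ 1)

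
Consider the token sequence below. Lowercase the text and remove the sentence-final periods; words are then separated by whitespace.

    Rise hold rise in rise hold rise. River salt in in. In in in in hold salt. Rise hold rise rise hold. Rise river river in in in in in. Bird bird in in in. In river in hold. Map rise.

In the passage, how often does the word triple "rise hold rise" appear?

4

Scanning the 39 overlapping trigram windows for "rise hold rise":
  position 1–3: rise hold rise
  position 5–7: rise hold rise
  position 18–20: rise hold rise
  position 21–23: rise hold rise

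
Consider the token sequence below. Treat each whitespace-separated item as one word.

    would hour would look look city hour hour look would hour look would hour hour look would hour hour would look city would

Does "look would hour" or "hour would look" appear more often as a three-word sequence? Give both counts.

"look would hour" (3 vs 2)

"look would hour": 3 occurrences
"hour would look": 2 occurrences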